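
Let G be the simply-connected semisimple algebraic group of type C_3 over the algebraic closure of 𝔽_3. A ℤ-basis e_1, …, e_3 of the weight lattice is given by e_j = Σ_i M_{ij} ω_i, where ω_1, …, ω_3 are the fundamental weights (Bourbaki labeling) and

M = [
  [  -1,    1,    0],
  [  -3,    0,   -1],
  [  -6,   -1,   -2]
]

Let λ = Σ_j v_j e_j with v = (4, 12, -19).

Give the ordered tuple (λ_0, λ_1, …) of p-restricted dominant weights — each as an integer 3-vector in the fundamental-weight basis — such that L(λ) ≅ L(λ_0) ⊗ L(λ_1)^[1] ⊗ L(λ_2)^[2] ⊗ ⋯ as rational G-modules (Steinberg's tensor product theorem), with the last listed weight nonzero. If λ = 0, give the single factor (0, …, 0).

Change of basis e → ω: c = M·v where v = (4, 12, -19):
  c_1 = (-1)·(4) + (1)·(12) + (0)·(-19) = 8
  c_2 = (-3)·(4) + (0)·(12) + (-1)·(-19) = 7
  c_3 = (-6)·(4) + (-1)·(12) + (-2)·(-19) = 2
Expand coordinatewise in base 3:
  c_1 = 8 = 2·3^0 + 2·3^1
  c_2 = 7 = 1·3^0 + 2·3^1
  c_3 = 2 = 2·3^0
λ_0 = (2, 1, 2)
λ_1 = (2, 2, 0)

((2, 1, 2), (2, 2, 0))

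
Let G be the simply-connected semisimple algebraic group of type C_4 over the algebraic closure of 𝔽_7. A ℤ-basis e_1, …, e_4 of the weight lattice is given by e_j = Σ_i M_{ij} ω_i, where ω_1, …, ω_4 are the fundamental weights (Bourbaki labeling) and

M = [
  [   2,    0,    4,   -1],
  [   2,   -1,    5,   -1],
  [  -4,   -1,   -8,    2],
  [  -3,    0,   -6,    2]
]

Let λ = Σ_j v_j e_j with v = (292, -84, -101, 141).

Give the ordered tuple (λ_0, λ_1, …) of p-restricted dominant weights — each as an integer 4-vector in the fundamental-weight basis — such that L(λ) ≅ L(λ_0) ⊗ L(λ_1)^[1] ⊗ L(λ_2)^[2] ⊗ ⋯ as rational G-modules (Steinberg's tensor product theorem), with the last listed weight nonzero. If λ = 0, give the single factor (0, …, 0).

((4, 1, 6, 5), (5, 3, 0, 1))

Compute c_i = Σ_j M_{ij} v_j with v = (292, -84, -101, 141):
  c_1 = 2*292 + 0*-84 + 4*-101 + -1*141 = 39
  c_2 = 2*292 + -1*-84 + 5*-101 + -1*141 = 22
  c_3 = -4*292 + -1*-84 + -8*-101 + 2*141 = 6
  c_4 = -3*292 + 0*-84 + -6*-101 + 2*141 = 12
Base-7 expansion of each c_i:
  c_1 = 39 = 4·7^0 + 5·7^1
  c_2 = 22 = 1·7^0 + 3·7^1
  c_3 = 6 = 6·7^0
  c_4 = 12 = 5·7^0 + 1·7^1
Factor λ_0 = (4, 1, 6, 5)
Factor λ_1 = (5, 3, 0, 1)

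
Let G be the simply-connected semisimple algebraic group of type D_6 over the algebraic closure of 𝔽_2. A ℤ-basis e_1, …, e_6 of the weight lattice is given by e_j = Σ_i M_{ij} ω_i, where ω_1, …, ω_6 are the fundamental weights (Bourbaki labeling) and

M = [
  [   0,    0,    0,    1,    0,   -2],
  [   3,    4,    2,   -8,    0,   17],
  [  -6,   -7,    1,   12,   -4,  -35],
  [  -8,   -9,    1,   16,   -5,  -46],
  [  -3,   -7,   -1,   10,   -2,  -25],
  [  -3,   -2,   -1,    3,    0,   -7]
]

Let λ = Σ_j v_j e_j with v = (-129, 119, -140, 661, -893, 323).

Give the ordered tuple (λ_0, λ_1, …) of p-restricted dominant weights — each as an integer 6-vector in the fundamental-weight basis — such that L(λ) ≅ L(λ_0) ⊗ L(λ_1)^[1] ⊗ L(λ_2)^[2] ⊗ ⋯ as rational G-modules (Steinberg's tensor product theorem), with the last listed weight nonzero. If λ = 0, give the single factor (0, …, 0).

Compute c_i = Σ_j M_{ij} v_j with v = (-129, 119, -140, 661, -893, 323):
  c_1 = (0)·(-129) + (0)·(119) + (0)·(-140) + (1)·(661) + (0)·(-893) + (-2)·(323) = 15
  c_2 = (3)·(-129) + (4)·(119) + (2)·(-140) + (-8)·(661) + (0)·(-893) + (17)·(323) = 12
  c_3 = (-6)·(-129) + (-7)·(119) + (1)·(-140) + (12)·(661) + (-4)·(-893) + (-35)·(323) = 0
  c_4 = (-8)·(-129) + (-9)·(119) + (1)·(-140) + (16)·(661) + (-5)·(-893) + (-46)·(323) = 4
  c_5 = (-3)·(-129) + (-7)·(119) + (-1)·(-140) + (10)·(661) + (-2)·(-893) + (-25)·(323) = 15
  c_6 = (-3)·(-129) + (-2)·(119) + (-1)·(-140) + (3)·(661) + (0)·(-893) + (-7)·(323) = 11
Base-2 expansion of each c_i:
  c_1 = 15 = 1·2^0 + 1·2^1 + 1·2^2 + 1·2^3
  c_2 = 12 = 0·2^0 + 0·2^1 + 1·2^2 + 1·2^3
  c_3 = 0
  c_4 = 4 = 0·2^0 + 0·2^1 + 1·2^2
  c_5 = 15 = 1·2^0 + 1·2^1 + 1·2^2 + 1·2^3
  c_6 = 11 = 1·2^0 + 1·2^1 + 0·2^2 + 1·2^3
p-restricted factor λ_0 = (1, 0, 0, 0, 1, 1)
p-restricted factor λ_1 = (1, 0, 0, 0, 1, 1)
p-restricted factor λ_2 = (1, 1, 0, 1, 1, 0)
p-restricted factor λ_3 = (1, 1, 0, 0, 1, 1)

((1, 0, 0, 0, 1, 1), (1, 0, 0, 0, 1, 1), (1, 1, 0, 1, 1, 0), (1, 1, 0, 0, 1, 1))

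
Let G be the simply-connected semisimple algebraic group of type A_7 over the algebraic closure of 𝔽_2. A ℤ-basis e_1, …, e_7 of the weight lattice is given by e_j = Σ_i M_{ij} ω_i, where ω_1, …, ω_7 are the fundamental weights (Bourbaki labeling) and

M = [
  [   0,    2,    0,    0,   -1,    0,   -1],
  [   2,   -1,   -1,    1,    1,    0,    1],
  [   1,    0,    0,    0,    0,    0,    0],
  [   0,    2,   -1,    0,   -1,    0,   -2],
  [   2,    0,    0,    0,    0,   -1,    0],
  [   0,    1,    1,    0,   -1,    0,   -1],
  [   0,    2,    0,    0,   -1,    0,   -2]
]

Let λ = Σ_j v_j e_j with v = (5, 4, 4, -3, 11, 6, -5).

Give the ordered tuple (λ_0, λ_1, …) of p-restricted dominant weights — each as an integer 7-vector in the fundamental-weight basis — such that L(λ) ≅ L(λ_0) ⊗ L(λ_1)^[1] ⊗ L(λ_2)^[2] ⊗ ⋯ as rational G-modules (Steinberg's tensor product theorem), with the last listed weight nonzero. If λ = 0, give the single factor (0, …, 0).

Compute c_i = Σ_j M_{ij} v_j with v = (5, 4, 4, -3, 11, 6, -5):
  c_1 = 0*5 + 2*4 + 0*4 + 0*-3 + -1*11 + 0*6 + -1*-5 = 2
  c_2 = 2*5 + -1*4 + -1*4 + 1*-3 + 1*11 + 0*6 + 1*-5 = 5
  c_3 = 1*5 + 0*4 + 0*4 + 0*-3 + 0*11 + 0*6 + 0*-5 = 5
  c_4 = 0*5 + 2*4 + -1*4 + 0*-3 + -1*11 + 0*6 + -2*-5 = 3
  c_5 = 2*5 + 0*4 + 0*4 + 0*-3 + 0*11 + -1*6 + 0*-5 = 4
  c_6 = 0*5 + 1*4 + 1*4 + 0*-3 + -1*11 + 0*6 + -1*-5 = 2
  c_7 = 0*5 + 2*4 + 0*4 + 0*-3 + -1*11 + 0*6 + -2*-5 = 7
Base-2 expansion of each c_i:
  c_1 = 2 = 0·2^0 + 1·2^1
  c_2 = 5 = 1·2^0 + 0·2^1 + 1·2^2
  c_3 = 5 = 1·2^0 + 0·2^1 + 1·2^2
  c_4 = 3 = 1·2^0 + 1·2^1
  c_5 = 4 = 0·2^0 + 0·2^1 + 1·2^2
  c_6 = 2 = 0·2^0 + 1·2^1
  c_7 = 7 = 1·2^0 + 1·2^1 + 1·2^2
λ_0 = (0, 1, 1, 1, 0, 0, 1)
λ_1 = (1, 0, 0, 1, 0, 1, 1)
λ_2 = (0, 1, 1, 0, 1, 0, 1)

((0, 1, 1, 1, 0, 0, 1), (1, 0, 0, 1, 0, 1, 1), (0, 1, 1, 0, 1, 0, 1))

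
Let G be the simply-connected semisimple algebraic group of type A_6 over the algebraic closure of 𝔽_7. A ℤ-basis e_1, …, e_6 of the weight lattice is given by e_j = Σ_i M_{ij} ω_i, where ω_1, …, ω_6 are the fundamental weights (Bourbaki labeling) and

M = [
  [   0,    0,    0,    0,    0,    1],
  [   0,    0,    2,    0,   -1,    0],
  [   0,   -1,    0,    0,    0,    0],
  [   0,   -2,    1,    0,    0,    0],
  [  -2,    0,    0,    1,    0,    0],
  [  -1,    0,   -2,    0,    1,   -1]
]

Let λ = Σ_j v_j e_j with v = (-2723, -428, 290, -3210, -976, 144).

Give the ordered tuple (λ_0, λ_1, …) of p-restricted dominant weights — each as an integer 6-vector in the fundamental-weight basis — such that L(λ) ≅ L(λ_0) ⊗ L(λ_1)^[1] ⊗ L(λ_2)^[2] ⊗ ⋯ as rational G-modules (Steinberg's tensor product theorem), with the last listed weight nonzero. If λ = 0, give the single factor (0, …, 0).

((4, 2, 1, 5, 3, 1), (6, 5, 5, 2, 4, 6), (2, 3, 1, 2, 3, 6), (0, 4, 1, 3, 6, 2))

Converting to the ω-basis (c_i = row i of M dotted with v = (-2723, -428, 290, -3210, -976, 144)):
  c_1 = 0*-2723 + 0*-428 + 0*290 + 0*-3210 + 0*-976 + 1*144 = 144
  c_2 = 0*-2723 + 0*-428 + 2*290 + 0*-3210 + -1*-976 + 0*144 = 1556
  c_3 = 0*-2723 + -1*-428 + 0*290 + 0*-3210 + 0*-976 + 0*144 = 428
  c_4 = 0*-2723 + -2*-428 + 1*290 + 0*-3210 + 0*-976 + 0*144 = 1146
  c_5 = -2*-2723 + 0*-428 + 0*290 + 1*-3210 + 0*-976 + 0*144 = 2236
  c_6 = -1*-2723 + 0*-428 + -2*290 + 0*-3210 + 1*-976 + -1*144 = 1023
Expand coordinatewise in base 7:
  c_1 = 144 = 4·7^0 + 6·7^1 + 2·7^2
  c_2 = 1556 = 2·7^0 + 5·7^1 + 3·7^2 + 4·7^3
  c_3 = 428 = 1·7^0 + 5·7^1 + 1·7^2 + 1·7^3
  c_4 = 1146 = 5·7^0 + 2·7^1 + 2·7^2 + 3·7^3
  c_5 = 2236 = 3·7^0 + 4·7^1 + 3·7^2 + 6·7^3
  c_6 = 1023 = 1·7^0 + 6·7^1 + 6·7^2 + 2·7^3
p-restricted factor λ_0 = (4, 2, 1, 5, 3, 1)
p-restricted factor λ_1 = (6, 5, 5, 2, 4, 6)
p-restricted factor λ_2 = (2, 3, 1, 2, 3, 6)
p-restricted factor λ_3 = (0, 4, 1, 3, 6, 2)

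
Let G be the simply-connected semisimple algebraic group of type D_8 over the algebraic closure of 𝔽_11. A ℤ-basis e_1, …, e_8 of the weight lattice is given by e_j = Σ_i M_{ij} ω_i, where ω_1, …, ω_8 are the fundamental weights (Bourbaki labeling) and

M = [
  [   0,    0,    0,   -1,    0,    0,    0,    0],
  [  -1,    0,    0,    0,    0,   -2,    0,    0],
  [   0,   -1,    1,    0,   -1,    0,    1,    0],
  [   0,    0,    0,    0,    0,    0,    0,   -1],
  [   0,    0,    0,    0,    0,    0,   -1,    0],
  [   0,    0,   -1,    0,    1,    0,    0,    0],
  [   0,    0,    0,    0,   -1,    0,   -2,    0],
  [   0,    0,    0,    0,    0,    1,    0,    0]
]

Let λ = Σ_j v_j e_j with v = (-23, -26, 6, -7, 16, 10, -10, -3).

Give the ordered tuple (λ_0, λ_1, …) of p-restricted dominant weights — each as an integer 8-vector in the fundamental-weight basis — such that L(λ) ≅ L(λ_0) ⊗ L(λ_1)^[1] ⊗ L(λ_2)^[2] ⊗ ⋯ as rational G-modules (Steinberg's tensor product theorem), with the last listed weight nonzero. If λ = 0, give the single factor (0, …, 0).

In the fundamental-weight basis, λ has coordinates c = M·v (v = (-23, -26, 6, -7, 16, 10, -10, -3)):
  c_1 = 0*-23 + 0*-26 + 0*6 + -1*-7 + 0*16 + 0*10 + 0*-10 + 0*-3 = 7
  c_2 = -1*-23 + 0*-26 + 0*6 + 0*-7 + 0*16 + -2*10 + 0*-10 + 0*-3 = 3
  c_3 = 0*-23 + -1*-26 + 1*6 + 0*-7 + -1*16 + 0*10 + 1*-10 + 0*-3 = 6
  c_4 = 0*-23 + 0*-26 + 0*6 + 0*-7 + 0*16 + 0*10 + 0*-10 + -1*-3 = 3
  c_5 = 0*-23 + 0*-26 + 0*6 + 0*-7 + 0*16 + 0*10 + -1*-10 + 0*-3 = 10
  c_6 = 0*-23 + 0*-26 + -1*6 + 0*-7 + 1*16 + 0*10 + 0*-10 + 0*-3 = 10
  c_7 = 0*-23 + 0*-26 + 0*6 + 0*-7 + -1*16 + 0*10 + -2*-10 + 0*-3 = 4
  c_8 = 0*-23 + 0*-26 + 0*6 + 0*-7 + 0*16 + 1*10 + 0*-10 + 0*-3 = 10
Expand coordinatewise in base 11:
  c_1 = 7 = 7·11^0
  c_2 = 3 = 3·11^0
  c_3 = 6 = 6·11^0
  c_4 = 3 = 3·11^0
  c_5 = 10 = 10·11^0
  c_6 = 10 = 10·11^0
  c_7 = 4 = 4·11^0
  c_8 = 10 = 10·11^0
Factor λ_0 = (7, 3, 6, 3, 10, 10, 4, 10)

((7, 3, 6, 3, 10, 10, 4, 10),)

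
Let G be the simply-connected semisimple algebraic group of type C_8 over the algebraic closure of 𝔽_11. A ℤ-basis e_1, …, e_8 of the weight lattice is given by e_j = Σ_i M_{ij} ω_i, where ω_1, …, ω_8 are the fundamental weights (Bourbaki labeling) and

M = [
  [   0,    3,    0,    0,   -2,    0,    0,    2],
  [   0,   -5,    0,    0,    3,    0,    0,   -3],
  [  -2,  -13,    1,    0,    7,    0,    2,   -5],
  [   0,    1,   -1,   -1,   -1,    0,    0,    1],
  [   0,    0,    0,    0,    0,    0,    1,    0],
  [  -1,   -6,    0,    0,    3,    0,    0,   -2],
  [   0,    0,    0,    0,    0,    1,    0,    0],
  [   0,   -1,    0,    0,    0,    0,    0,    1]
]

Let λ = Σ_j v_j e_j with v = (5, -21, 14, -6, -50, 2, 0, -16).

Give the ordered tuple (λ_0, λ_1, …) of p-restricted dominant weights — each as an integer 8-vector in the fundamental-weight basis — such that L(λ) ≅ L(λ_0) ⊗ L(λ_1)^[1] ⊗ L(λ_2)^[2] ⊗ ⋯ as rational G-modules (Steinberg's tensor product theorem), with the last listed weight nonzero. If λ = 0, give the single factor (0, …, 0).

((5, 3, 7, 5, 0, 3, 2, 5),)

Change of basis e → ω: c = M·v where v = (5, -21, 14, -6, -50, 2, 0, -16):
  c_1 = 0*5 + 3*-21 + 0*14 + 0*-6 + -2*-50 + 0*2 + 0*0 + 2*-16 = 5
  c_2 = 0*5 + -5*-21 + 0*14 + 0*-6 + 3*-50 + 0*2 + 0*0 + -3*-16 = 3
  c_3 = -2*5 + -13*-21 + 1*14 + 0*-6 + 7*-50 + 0*2 + 2*0 + -5*-16 = 7
  c_4 = 0*5 + 1*-21 + -1*14 + -1*-6 + -1*-50 + 0*2 + 0*0 + 1*-16 = 5
  c_5 = 0*5 + 0*-21 + 0*14 + 0*-6 + 0*-50 + 0*2 + 1*0 + 0*-16 = 0
  c_6 = -1*5 + -6*-21 + 0*14 + 0*-6 + 3*-50 + 0*2 + 0*0 + -2*-16 = 3
  c_7 = 0*5 + 0*-21 + 0*14 + 0*-6 + 0*-50 + 1*2 + 0*0 + 0*-16 = 2
  c_8 = 0*5 + -1*-21 + 0*14 + 0*-6 + 0*-50 + 0*2 + 0*0 + 1*-16 = 5
Expand coordinatewise in base 11:
  c_1 = 5 = 5·11^0
  c_2 = 3 = 3·11^0
  c_3 = 7 = 7·11^0
  c_4 = 5 = 5·11^0
  c_5 = 0
  c_6 = 3 = 3·11^0
  c_7 = 2 = 2·11^0
  c_8 = 5 = 5·11^0
Factor λ_0 = (5, 3, 7, 5, 0, 3, 2, 5)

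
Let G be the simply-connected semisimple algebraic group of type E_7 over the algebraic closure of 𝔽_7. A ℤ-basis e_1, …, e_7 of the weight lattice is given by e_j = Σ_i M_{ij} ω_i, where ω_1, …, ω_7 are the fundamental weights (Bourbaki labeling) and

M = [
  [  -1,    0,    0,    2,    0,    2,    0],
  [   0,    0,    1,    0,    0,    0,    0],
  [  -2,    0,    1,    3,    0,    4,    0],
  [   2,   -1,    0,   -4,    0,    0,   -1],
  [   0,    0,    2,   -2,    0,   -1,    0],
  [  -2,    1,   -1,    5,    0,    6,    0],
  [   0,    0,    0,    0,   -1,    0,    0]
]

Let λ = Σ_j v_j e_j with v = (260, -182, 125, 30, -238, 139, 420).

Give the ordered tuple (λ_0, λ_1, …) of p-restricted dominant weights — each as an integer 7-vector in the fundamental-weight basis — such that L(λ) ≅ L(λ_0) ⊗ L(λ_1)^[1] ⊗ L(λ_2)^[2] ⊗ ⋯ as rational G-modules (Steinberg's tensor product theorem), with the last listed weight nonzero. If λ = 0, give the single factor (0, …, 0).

((1, 6, 6, 1, 2, 3, 0), (4, 3, 0, 2, 0, 1, 6), (1, 2, 5, 3, 1, 3, 4))

In the fundamental-weight basis, λ has coordinates c = M·v (v = (260, -182, 125, 30, -238, 139, 420)):
  c_1 = (-1)·(260) + (0)·(-182) + (0)·(125) + (2)·(30) + (0)·(-238) + (2)·(139) + (0)·(420) = 78
  c_2 = (0)·(260) + (0)·(-182) + (1)·(125) + (0)·(30) + (0)·(-238) + (0)·(139) + (0)·(420) = 125
  c_3 = (-2)·(260) + (0)·(-182) + (1)·(125) + (3)·(30) + (0)·(-238) + (4)·(139) + (0)·(420) = 251
  c_4 = (2)·(260) + (-1)·(-182) + (0)·(125) + (-4)·(30) + (0)·(-238) + (0)·(139) + (-1)·(420) = 162
  c_5 = (0)·(260) + (0)·(-182) + (2)·(125) + (-2)·(30) + (0)·(-238) + (-1)·(139) + (0)·(420) = 51
  c_6 = (-2)·(260) + (1)·(-182) + (-1)·(125) + (5)·(30) + (0)·(-238) + (6)·(139) + (0)·(420) = 157
  c_7 = (0)·(260) + (0)·(-182) + (0)·(125) + (0)·(30) + (-1)·(-238) + (0)·(139) + (0)·(420) = 238
Writing each c_i in base p = 7:
  c_1 = 78 = 1·7^0 + 4·7^1 + 1·7^2
  c_2 = 125 = 6·7^0 + 3·7^1 + 2·7^2
  c_3 = 251 = 6·7^0 + 0·7^1 + 5·7^2
  c_4 = 162 = 1·7^0 + 2·7^1 + 3·7^2
  c_5 = 51 = 2·7^0 + 0·7^1 + 1·7^2
  c_6 = 157 = 3·7^0 + 1·7^1 + 3·7^2
  c_7 = 238 = 0·7^0 + 6·7^1 + 4·7^2
λ_0 = (1, 6, 6, 1, 2, 3, 0)
λ_1 = (4, 3, 0, 2, 0, 1, 6)
λ_2 = (1, 2, 5, 3, 1, 3, 4)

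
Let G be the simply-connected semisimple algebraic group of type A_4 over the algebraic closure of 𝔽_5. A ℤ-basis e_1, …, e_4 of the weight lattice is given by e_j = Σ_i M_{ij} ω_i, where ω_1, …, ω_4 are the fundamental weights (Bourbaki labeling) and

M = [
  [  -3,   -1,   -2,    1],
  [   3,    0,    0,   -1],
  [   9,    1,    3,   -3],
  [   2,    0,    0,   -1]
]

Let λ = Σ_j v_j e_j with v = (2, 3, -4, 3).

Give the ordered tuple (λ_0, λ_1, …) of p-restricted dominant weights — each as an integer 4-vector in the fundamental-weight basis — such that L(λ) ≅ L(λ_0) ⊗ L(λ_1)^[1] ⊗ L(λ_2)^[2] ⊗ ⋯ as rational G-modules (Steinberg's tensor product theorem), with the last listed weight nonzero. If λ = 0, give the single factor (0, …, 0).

ω-coordinates c = M·v, v = (2, 3, -4, 3):
  c_1 = (-3)·(2) + (-1)·(3) + (-2)·(-4) + (1)·(3) = 2
  c_2 = (3)·(2) + (0)·(3) + (0)·(-4) + (-1)·(3) = 3
  c_3 = (9)·(2) + (1)·(3) + (3)·(-4) + (-3)·(3) = 0
  c_4 = (2)·(2) + (0)·(3) + (0)·(-4) + (-1)·(3) = 1
p = 5; digits c_i = Σ_j d_{ij}·5^j, 0 ≤ d_{ij} < 5:
  c_1 = 2 = 2·5^0
  c_2 = 3 = 3·5^0
  c_3 = 0
  c_4 = 1 = 1·5^0
Factor λ_0 = (2, 3, 0, 1)

((2, 3, 0, 1),)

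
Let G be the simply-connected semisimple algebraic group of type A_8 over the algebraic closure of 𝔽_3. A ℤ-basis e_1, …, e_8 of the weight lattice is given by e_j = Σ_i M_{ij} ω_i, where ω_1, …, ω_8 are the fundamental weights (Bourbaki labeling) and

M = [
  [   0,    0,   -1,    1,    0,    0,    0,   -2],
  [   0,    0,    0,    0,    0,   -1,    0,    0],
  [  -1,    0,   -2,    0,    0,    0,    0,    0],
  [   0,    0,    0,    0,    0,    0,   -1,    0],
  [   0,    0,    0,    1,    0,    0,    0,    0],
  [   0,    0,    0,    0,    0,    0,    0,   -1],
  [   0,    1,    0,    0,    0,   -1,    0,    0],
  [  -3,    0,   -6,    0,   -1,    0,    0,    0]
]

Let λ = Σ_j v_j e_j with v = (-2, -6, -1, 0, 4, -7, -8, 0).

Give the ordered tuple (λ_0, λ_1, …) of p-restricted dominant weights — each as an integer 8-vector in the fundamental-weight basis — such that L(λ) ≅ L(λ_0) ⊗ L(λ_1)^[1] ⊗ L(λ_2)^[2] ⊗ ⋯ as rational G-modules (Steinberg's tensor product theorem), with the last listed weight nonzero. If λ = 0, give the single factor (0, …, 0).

((1, 1, 1, 2, 0, 0, 1, 2), (0, 2, 1, 2, 0, 0, 0, 2))

In the fundamental-weight basis, λ has coordinates c = M·v (v = (-2, -6, -1, 0, 4, -7, -8, 0)):
  c_1 = (0)·(-2) + (0)·(-6) + (-1)·(-1) + 1·0 + 0·4 + (0)·(-7) + (0)·(-8) + (-2)·(0) = 1
  c_2 = (0)·(-2) + (0)·(-6) + (0)·(-1) + 0·0 + 0·4 + (-1)·(-7) + (0)·(-8) + 0·0 = 7
  c_3 = (-1)·(-2) + (0)·(-6) + (-2)·(-1) + 0·0 + 0·4 + (0)·(-7) + (0)·(-8) + 0·0 = 4
  c_4 = (0)·(-2) + (0)·(-6) + (0)·(-1) + 0·0 + 0·4 + (0)·(-7) + (-1)·(-8) + 0·0 = 8
  c_5 = (0)·(-2) + (0)·(-6) + (0)·(-1) + 1·0 + 0·4 + (0)·(-7) + (0)·(-8) + 0·0 = 0
  c_6 = (0)·(-2) + (0)·(-6) + (0)·(-1) + 0·0 + 0·4 + (0)·(-7) + (0)·(-8) + (-1)·(0) = 0
  c_7 = (0)·(-2) + (1)·(-6) + (0)·(-1) + 0·0 + 0·4 + (-1)·(-7) + (0)·(-8) + 0·0 = 1
  c_8 = (-3)·(-2) + (0)·(-6) + (-6)·(-1) + 0·0 + (-1)·(4) + (0)·(-7) + (0)·(-8) + 0·0 = 8
Writing each c_i in base p = 3:
  c_1 = 1 = 1·3^0
  c_2 = 7 = 1·3^0 + 2·3^1
  c_3 = 4 = 1·3^0 + 1·3^1
  c_4 = 8 = 2·3^0 + 2·3^1
  c_5 = 0
  c_6 = 0
  c_7 = 1 = 1·3^0
  c_8 = 8 = 2·3^0 + 2·3^1
λ_0 = (1, 1, 1, 2, 0, 0, 1, 2)
λ_1 = (0, 2, 1, 2, 0, 0, 0, 2)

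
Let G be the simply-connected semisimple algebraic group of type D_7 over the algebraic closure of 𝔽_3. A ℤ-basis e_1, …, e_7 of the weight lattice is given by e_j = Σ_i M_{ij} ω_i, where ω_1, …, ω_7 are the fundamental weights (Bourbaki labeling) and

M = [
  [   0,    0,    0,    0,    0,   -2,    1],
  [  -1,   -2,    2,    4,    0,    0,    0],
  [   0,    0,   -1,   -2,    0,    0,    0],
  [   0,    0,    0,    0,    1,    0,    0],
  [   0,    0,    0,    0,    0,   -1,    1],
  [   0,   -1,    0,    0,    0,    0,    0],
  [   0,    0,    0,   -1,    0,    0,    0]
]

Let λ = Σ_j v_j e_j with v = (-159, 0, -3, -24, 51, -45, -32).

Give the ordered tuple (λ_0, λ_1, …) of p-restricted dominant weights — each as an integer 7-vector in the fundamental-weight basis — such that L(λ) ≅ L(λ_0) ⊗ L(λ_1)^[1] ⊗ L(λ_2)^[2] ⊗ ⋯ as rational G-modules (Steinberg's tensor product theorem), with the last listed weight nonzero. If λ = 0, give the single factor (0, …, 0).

Change of basis e → ω: c = M·v where v = (-159, 0, -3, -24, 51, -45, -32):
  c_1 = (0)·(-159) + 0·0 + (0)·(-3) + (0)·(-24) + 0·51 + (-2)·(-45) + (1)·(-32) = 58
  c_2 = (-1)·(-159) + (-2)·(0) + (2)·(-3) + (4)·(-24) + 0·51 + (0)·(-45) + (0)·(-32) = 57
  c_3 = (0)·(-159) + 0·0 + (-1)·(-3) + (-2)·(-24) + 0·51 + (0)·(-45) + (0)·(-32) = 51
  c_4 = (0)·(-159) + 0·0 + (0)·(-3) + (0)·(-24) + 1·51 + (0)·(-45) + (0)·(-32) = 51
  c_5 = (0)·(-159) + 0·0 + (0)·(-3) + (0)·(-24) + 0·51 + (-1)·(-45) + (1)·(-32) = 13
  c_6 = (0)·(-159) + (-1)·(0) + (0)·(-3) + (0)·(-24) + 0·51 + (0)·(-45) + (0)·(-32) = 0
  c_7 = (0)·(-159) + 0·0 + (0)·(-3) + (-1)·(-24) + 0·51 + (0)·(-45) + (0)·(-32) = 24
p = 3; digits c_i = Σ_j d_{ij}·3^j, 0 ≤ d_{ij} < 3:
  c_1 = 58 = 1·3^0 + 1·3^1 + 0·3^2 + 2·3^3
  c_2 = 57 = 0·3^0 + 1·3^1 + 0·3^2 + 2·3^3
  c_3 = 51 = 0·3^0 + 2·3^1 + 2·3^2 + 1·3^3
  c_4 = 51 = 0·3^0 + 2·3^1 + 2·3^2 + 1·3^3
  c_5 = 13 = 1·3^0 + 1·3^1 + 1·3^2
  c_6 = 0
  c_7 = 24 = 0·3^0 + 2·3^1 + 2·3^2
p-restricted factor λ_0 = (1, 0, 0, 0, 1, 0, 0)
p-restricted factor λ_1 = (1, 1, 2, 2, 1, 0, 2)
p-restricted factor λ_2 = (0, 0, 2, 2, 1, 0, 2)
p-restricted factor λ_3 = (2, 2, 1, 1, 0, 0, 0)

((1, 0, 0, 0, 1, 0, 0), (1, 1, 2, 2, 1, 0, 2), (0, 0, 2, 2, 1, 0, 2), (2, 2, 1, 1, 0, 0, 0))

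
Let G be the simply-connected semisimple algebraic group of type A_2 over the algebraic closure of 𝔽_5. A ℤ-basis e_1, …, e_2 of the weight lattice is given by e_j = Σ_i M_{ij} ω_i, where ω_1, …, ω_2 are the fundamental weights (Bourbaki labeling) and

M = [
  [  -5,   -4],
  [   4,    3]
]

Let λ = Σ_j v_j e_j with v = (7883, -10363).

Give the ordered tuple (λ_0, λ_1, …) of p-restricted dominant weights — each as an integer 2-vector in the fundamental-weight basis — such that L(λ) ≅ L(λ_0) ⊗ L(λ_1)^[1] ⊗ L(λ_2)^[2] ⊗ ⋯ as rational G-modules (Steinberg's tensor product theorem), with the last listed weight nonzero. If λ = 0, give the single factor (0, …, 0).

((2, 3), (2, 3), (1, 2), (1, 3), (3, 0))

Converting to the ω-basis (c_i = row i of M dotted with v = (7883, -10363)):
  c_1 = -5*7883 + -4*-10363 = 2037
  c_2 = 4*7883 + 3*-10363 = 443
Expand coordinatewise in base 5:
  c_1 = 2037 = 2·5^0 + 2·5^1 + 1·5^2 + 1·5^3 + 3·5^4
  c_2 = 443 = 3·5^0 + 3·5^1 + 2·5^2 + 3·5^3
λ_0 = (2, 3)
λ_1 = (2, 3)
λ_2 = (1, 2)
λ_3 = (1, 3)
λ_4 = (3, 0)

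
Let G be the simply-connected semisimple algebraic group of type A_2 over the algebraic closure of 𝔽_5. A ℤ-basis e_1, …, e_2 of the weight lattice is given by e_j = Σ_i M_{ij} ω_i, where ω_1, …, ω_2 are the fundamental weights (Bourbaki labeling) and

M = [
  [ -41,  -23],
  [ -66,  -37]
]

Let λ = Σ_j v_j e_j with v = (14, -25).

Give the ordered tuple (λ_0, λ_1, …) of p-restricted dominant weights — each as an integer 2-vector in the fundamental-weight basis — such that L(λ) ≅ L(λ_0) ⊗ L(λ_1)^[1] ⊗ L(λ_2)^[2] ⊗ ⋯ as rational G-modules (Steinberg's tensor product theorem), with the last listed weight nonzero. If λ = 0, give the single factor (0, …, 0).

Compute c_i = Σ_j M_{ij} v_j with v = (14, -25):
  c_1 = (-41)·(14) + (-23)·(-25) = 1
  c_2 = (-66)·(14) + (-37)·(-25) = 1
Writing each c_i in base p = 5:
  c_1 = 1 = 1·5^0
  c_2 = 1 = 1·5^0
Factor λ_0 = (1, 1)

((1, 1),)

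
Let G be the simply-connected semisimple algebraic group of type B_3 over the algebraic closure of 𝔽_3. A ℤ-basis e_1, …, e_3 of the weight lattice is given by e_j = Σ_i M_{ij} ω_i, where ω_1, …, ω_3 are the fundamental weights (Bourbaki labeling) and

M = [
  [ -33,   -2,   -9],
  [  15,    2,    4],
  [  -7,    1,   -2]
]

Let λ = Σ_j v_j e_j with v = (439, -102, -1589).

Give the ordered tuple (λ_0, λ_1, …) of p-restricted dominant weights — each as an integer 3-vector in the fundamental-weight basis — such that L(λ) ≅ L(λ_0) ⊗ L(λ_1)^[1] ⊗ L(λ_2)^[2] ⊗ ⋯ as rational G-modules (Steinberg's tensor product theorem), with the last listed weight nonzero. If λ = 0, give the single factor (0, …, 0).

Change of basis e → ω: c = M·v where v = (439, -102, -1589):
  c_1 = -33*439 + -2*-102 + -9*-1589 = 18
  c_2 = 15*439 + 2*-102 + 4*-1589 = 25
  c_3 = -7*439 + 1*-102 + -2*-1589 = 3
Base-3 expansion of each c_i:
  c_1 = 18 = 0·3^0 + 0·3^1 + 2·3^2
  c_2 = 25 = 1·3^0 + 2·3^1 + 2·3^2
  c_3 = 3 = 0·3^0 + 1·3^1
Factor λ_0 = (0, 1, 0)
Factor λ_1 = (0, 2, 1)
Factor λ_2 = (2, 2, 0)

((0, 1, 0), (0, 2, 1), (2, 2, 0))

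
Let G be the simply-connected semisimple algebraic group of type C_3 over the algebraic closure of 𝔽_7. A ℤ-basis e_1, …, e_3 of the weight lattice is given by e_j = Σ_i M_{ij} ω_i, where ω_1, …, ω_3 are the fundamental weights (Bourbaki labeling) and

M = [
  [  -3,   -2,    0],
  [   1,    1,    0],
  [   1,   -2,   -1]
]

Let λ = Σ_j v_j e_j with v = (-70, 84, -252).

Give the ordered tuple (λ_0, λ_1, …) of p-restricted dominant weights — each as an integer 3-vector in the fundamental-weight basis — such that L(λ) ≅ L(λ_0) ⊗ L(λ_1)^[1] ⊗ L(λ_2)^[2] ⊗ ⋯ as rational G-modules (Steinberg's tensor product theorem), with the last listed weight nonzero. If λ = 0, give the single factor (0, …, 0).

((0, 0, 0), (6, 2, 2))

Compute c_i = Σ_j M_{ij} v_j with v = (-70, 84, -252):
  c_1 = -3*-70 + -2*84 + 0*-252 = 42
  c_2 = 1*-70 + 1*84 + 0*-252 = 14
  c_3 = 1*-70 + -2*84 + -1*-252 = 14
Expand coordinatewise in base 7:
  c_1 = 42 = 0·7^0 + 6·7^1
  c_2 = 14 = 0·7^0 + 2·7^1
  c_3 = 14 = 0·7^0 + 2·7^1
p-restricted factor λ_0 = (0, 0, 0)
p-restricted factor λ_1 = (6, 2, 2)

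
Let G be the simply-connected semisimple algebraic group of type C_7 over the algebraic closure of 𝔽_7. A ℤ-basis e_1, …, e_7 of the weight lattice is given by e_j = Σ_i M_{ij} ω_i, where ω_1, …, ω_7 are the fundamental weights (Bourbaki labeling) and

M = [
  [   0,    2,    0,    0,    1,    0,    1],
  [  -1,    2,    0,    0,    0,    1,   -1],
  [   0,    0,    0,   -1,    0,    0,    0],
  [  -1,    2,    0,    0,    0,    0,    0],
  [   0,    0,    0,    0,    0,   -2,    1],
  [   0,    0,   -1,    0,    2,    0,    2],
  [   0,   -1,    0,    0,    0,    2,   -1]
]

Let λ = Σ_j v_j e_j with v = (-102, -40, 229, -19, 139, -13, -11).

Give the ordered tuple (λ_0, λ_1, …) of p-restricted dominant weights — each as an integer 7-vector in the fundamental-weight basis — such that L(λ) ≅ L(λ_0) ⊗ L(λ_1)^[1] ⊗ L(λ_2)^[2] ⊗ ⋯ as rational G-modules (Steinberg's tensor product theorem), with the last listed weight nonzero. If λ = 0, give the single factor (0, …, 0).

Compute c_i = Σ_j M_{ij} v_j with v = (-102, -40, 229, -19, 139, -13, -11):
  c_1 = 0*-102 + 2*-40 + 0*229 + 0*-19 + 1*139 + 0*-13 + 1*-11 = 48
  c_2 = -1*-102 + 2*-40 + 0*229 + 0*-19 + 0*139 + 1*-13 + -1*-11 = 20
  c_3 = 0*-102 + 0*-40 + 0*229 + -1*-19 + 0*139 + 0*-13 + 0*-11 = 19
  c_4 = -1*-102 + 2*-40 + 0*229 + 0*-19 + 0*139 + 0*-13 + 0*-11 = 22
  c_5 = 0*-102 + 0*-40 + 0*229 + 0*-19 + 0*139 + -2*-13 + 1*-11 = 15
  c_6 = 0*-102 + 0*-40 + -1*229 + 0*-19 + 2*139 + 0*-13 + 2*-11 = 27
  c_7 = 0*-102 + -1*-40 + 0*229 + 0*-19 + 0*139 + 2*-13 + -1*-11 = 25
Writing each c_i in base p = 7:
  c_1 = 48 = 6·7^0 + 6·7^1
  c_2 = 20 = 6·7^0 + 2·7^1
  c_3 = 19 = 5·7^0 + 2·7^1
  c_4 = 22 = 1·7^0 + 3·7^1
  c_5 = 15 = 1·7^0 + 2·7^1
  c_6 = 27 = 6·7^0 + 3·7^1
  c_7 = 25 = 4·7^0 + 3·7^1
λ_0 = (6, 6, 5, 1, 1, 6, 4)
λ_1 = (6, 2, 2, 3, 2, 3, 3)

((6, 6, 5, 1, 1, 6, 4), (6, 2, 2, 3, 2, 3, 3))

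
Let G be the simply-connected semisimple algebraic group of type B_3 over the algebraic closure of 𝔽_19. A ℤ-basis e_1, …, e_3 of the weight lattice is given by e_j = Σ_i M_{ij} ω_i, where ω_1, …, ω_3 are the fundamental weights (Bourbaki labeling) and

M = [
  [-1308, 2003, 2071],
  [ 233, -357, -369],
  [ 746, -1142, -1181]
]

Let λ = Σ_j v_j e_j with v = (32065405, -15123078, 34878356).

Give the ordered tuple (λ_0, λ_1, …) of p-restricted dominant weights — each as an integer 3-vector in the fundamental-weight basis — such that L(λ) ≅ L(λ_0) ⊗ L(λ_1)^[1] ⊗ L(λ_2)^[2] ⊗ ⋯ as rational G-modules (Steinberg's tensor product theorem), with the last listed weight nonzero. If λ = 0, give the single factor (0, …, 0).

ω-coordinates c = M·v, v = (32065405, -15123078, 34878356):
  c_1 = (-1308)·(32065405) + (2003)·(-15123078) + (2071)·(34878356) = 302
  c_2 = (233)·(32065405) + (-357)·(-15123078) + (-369)·(34878356) = 64847
  c_3 = (746)·(32065405) + (-1142)·(-15123078) + (-1181)·(34878356) = 8770
Base-19 expansion of each c_i:
  c_1 = 302 = 17·19^0 + 15·19^1
  c_2 = 64847 = 0·19^0 + 12·19^1 + 8·19^2 + 9·19^3
  c_3 = 8770 = 11·19^0 + 5·19^1 + 5·19^2 + 1·19^3
p-restricted factor λ_0 = (17, 0, 11)
p-restricted factor λ_1 = (15, 12, 5)
p-restricted factor λ_2 = (0, 8, 5)
p-restricted factor λ_3 = (0, 9, 1)

((17, 0, 11), (15, 12, 5), (0, 8, 5), (0, 9, 1))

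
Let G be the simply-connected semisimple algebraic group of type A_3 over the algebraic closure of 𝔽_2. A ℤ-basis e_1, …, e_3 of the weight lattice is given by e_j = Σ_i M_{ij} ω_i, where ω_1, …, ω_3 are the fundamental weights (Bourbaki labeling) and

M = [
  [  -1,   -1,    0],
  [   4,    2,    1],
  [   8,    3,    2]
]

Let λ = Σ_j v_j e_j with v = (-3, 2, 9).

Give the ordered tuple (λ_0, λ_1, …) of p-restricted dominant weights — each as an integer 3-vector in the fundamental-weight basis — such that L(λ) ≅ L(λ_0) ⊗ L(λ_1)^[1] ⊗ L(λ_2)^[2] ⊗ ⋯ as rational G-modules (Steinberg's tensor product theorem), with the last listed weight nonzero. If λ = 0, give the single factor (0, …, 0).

In the fundamental-weight basis, λ has coordinates c = M·v (v = (-3, 2, 9)):
  c_1 = -1*-3 + -1*2 + 0*9 = 1
  c_2 = 4*-3 + 2*2 + 1*9 = 1
  c_3 = 8*-3 + 3*2 + 2*9 = 0
p = 2; digits c_i = Σ_j d_{ij}·2^j, 0 ≤ d_{ij} < 2:
  c_1 = 1 = 1·2^0
  c_2 = 1 = 1·2^0
  c_3 = 0
p-restricted factor λ_0 = (1, 1, 0)

((1, 1, 0),)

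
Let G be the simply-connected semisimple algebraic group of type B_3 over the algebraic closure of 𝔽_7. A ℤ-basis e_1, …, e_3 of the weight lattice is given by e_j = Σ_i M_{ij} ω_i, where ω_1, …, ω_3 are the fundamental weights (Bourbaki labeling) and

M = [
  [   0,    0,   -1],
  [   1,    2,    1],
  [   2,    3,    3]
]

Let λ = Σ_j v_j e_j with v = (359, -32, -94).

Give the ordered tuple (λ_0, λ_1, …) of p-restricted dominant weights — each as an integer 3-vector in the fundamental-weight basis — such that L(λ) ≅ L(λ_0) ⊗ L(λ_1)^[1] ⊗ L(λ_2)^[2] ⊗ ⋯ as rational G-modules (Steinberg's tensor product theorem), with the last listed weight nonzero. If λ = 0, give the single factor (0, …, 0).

Compute c_i = Σ_j M_{ij} v_j with v = (359, -32, -94):
  c_1 = 0*359 + 0*-32 + -1*-94 = 94
  c_2 = 1*359 + 2*-32 + 1*-94 = 201
  c_3 = 2*359 + 3*-32 + 3*-94 = 340
Base-7 expansion of each c_i:
  c_1 = 94 = 3·7^0 + 6·7^1 + 1·7^2
  c_2 = 201 = 5·7^0 + 0·7^1 + 4·7^2
  c_3 = 340 = 4·7^0 + 6·7^1 + 6·7^2
Factor λ_0 = (3, 5, 4)
Factor λ_1 = (6, 0, 6)
Factor λ_2 = (1, 4, 6)

((3, 5, 4), (6, 0, 6), (1, 4, 6))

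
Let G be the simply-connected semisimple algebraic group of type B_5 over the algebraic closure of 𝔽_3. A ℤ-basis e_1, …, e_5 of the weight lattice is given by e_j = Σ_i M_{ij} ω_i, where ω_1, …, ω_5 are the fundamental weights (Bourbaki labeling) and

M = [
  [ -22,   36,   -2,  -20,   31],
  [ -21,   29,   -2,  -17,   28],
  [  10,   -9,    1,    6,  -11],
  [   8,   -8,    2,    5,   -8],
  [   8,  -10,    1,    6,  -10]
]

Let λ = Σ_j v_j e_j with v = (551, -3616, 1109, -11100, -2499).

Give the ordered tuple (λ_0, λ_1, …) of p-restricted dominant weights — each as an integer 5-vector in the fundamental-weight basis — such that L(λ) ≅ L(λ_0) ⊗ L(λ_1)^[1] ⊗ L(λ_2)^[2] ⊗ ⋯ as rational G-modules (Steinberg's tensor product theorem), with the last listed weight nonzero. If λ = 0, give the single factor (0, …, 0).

Converting to the ω-basis (c_i = row i of M dotted with v = (551, -3616, 1109, -11100, -2499)):
  c_1 = (-22)·(551) + (36)·(-3616) + (-2)·(1109) + (-20)·(-11100) + (31)·(-2499) = 15
  c_2 = (-21)·(551) + (29)·(-3616) + (-2)·(1109) + (-17)·(-11100) + (28)·(-2499) = 75
  c_3 = (10)·(551) + (-9)·(-3616) + (1)·(1109) + (6)·(-11100) + (-11)·(-2499) = 52
  c_4 = (8)·(551) + (-8)·(-3616) + (2)·(1109) + (5)·(-11100) + (-8)·(-2499) = 46
  c_5 = (8)·(551) + (-10)·(-3616) + (1)·(1109) + (6)·(-11100) + (-10)·(-2499) = 67
p = 3; digits c_i = Σ_j d_{ij}·3^j, 0 ≤ d_{ij} < 3:
  c_1 = 15 = 0·3^0 + 2·3^1 + 1·3^2
  c_2 = 75 = 0·3^0 + 1·3^1 + 2·3^2 + 2·3^3
  c_3 = 52 = 1·3^0 + 2·3^1 + 2·3^2 + 1·3^3
  c_4 = 46 = 1·3^0 + 0·3^1 + 2·3^2 + 1·3^3
  c_5 = 67 = 1·3^0 + 1·3^1 + 1·3^2 + 2·3^3
Factor λ_0 = (0, 0, 1, 1, 1)
Factor λ_1 = (2, 1, 2, 0, 1)
Factor λ_2 = (1, 2, 2, 2, 1)
Factor λ_3 = (0, 2, 1, 1, 2)

((0, 0, 1, 1, 1), (2, 1, 2, 0, 1), (1, 2, 2, 2, 1), (0, 2, 1, 1, 2))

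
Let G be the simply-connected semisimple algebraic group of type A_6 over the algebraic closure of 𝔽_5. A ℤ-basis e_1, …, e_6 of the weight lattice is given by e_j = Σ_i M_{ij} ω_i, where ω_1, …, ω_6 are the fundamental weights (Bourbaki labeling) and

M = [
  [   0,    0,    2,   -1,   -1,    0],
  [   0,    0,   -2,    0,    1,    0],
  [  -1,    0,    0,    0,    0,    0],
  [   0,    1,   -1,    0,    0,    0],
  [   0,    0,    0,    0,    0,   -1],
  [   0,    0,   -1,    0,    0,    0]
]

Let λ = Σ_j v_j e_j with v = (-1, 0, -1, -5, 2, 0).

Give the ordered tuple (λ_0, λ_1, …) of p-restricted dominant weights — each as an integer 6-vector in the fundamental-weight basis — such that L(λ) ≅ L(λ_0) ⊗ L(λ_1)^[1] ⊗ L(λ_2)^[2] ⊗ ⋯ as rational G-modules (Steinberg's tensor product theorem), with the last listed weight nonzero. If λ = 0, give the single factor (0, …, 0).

((1, 4, 1, 1, 0, 1),)

Converting to the ω-basis (c_i = row i of M dotted with v = (-1, 0, -1, -5, 2, 0)):
  c_1 = 0*-1 + 0*0 + 2*-1 + -1*-5 + -1*2 + 0*0 = 1
  c_2 = 0*-1 + 0*0 + -2*-1 + 0*-5 + 1*2 + 0*0 = 4
  c_3 = -1*-1 + 0*0 + 0*-1 + 0*-5 + 0*2 + 0*0 = 1
  c_4 = 0*-1 + 1*0 + -1*-1 + 0*-5 + 0*2 + 0*0 = 1
  c_5 = 0*-1 + 0*0 + 0*-1 + 0*-5 + 0*2 + -1*0 = 0
  c_6 = 0*-1 + 0*0 + -1*-1 + 0*-5 + 0*2 + 0*0 = 1
Writing each c_i in base p = 5:
  c_1 = 1 = 1·5^0
  c_2 = 4 = 4·5^0
  c_3 = 1 = 1·5^0
  c_4 = 1 = 1·5^0
  c_5 = 0
  c_6 = 1 = 1·5^0
p-restricted factor λ_0 = (1, 4, 1, 1, 0, 1)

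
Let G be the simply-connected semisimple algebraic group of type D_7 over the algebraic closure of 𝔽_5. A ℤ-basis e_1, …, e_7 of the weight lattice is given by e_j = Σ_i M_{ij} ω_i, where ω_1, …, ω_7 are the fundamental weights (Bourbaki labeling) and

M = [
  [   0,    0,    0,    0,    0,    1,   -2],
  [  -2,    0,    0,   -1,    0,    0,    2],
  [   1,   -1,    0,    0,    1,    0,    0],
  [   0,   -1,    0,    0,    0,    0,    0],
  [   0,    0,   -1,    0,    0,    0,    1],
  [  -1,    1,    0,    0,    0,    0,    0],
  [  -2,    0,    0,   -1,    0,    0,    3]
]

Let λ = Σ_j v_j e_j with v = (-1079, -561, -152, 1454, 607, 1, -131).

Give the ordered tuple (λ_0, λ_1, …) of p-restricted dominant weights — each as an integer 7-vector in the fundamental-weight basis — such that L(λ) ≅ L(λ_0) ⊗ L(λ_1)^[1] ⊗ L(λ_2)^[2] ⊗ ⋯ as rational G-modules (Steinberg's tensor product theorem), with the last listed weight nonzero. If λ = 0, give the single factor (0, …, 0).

Converting to the ω-basis (c_i = row i of M dotted with v = (-1079, -561, -152, 1454, 607, 1, -131)):
  c_1 = 0*-1079 + 0*-561 + 0*-152 + 0*1454 + 0*607 + 1*1 + -2*-131 = 263
  c_2 = -2*-1079 + 0*-561 + 0*-152 + -1*1454 + 0*607 + 0*1 + 2*-131 = 442
  c_3 = 1*-1079 + -1*-561 + 0*-152 + 0*1454 + 1*607 + 0*1 + 0*-131 = 89
  c_4 = 0*-1079 + -1*-561 + 0*-152 + 0*1454 + 0*607 + 0*1 + 0*-131 = 561
  c_5 = 0*-1079 + 0*-561 + -1*-152 + 0*1454 + 0*607 + 0*1 + 1*-131 = 21
  c_6 = -1*-1079 + 1*-561 + 0*-152 + 0*1454 + 0*607 + 0*1 + 0*-131 = 518
  c_7 = -2*-1079 + 0*-561 + 0*-152 + -1*1454 + 0*607 + 0*1 + 3*-131 = 311
Writing each c_i in base p = 5:
  c_1 = 263 = 3·5^0 + 2·5^1 + 0·5^2 + 2·5^3
  c_2 = 442 = 2·5^0 + 3·5^1 + 2·5^2 + 3·5^3
  c_3 = 89 = 4·5^0 + 2·5^1 + 3·5^2
  c_4 = 561 = 1·5^0 + 2·5^1 + 2·5^2 + 4·5^3
  c_5 = 21 = 1·5^0 + 4·5^1
  c_6 = 518 = 3·5^0 + 3·5^1 + 0·5^2 + 4·5^3
  c_7 = 311 = 1·5^0 + 2·5^1 + 2·5^2 + 2·5^3
Factor λ_0 = (3, 2, 4, 1, 1, 3, 1)
Factor λ_1 = (2, 3, 2, 2, 4, 3, 2)
Factor λ_2 = (0, 2, 3, 2, 0, 0, 2)
Factor λ_3 = (2, 3, 0, 4, 0, 4, 2)

((3, 2, 4, 1, 1, 3, 1), (2, 3, 2, 2, 4, 3, 2), (0, 2, 3, 2, 0, 0, 2), (2, 3, 0, 4, 0, 4, 2))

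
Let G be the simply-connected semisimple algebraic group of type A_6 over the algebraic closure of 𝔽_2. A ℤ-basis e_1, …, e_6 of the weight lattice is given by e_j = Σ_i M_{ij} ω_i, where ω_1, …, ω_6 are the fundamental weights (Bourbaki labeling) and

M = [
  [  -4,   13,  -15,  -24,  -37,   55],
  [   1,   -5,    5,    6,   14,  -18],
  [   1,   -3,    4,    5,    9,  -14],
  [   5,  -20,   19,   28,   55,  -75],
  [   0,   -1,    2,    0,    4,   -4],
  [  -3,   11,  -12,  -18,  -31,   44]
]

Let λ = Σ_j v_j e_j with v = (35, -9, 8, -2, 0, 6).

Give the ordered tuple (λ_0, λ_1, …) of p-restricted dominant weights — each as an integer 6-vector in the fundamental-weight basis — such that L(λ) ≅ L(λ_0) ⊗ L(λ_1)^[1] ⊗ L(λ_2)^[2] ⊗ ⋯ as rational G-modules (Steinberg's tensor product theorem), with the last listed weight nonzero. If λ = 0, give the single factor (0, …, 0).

((1, 0, 0, 1, 1, 0),)

Change of basis e → ω: c = M·v where v = (35, -9, 8, -2, 0, 6):
  c_1 = (-4)·(35) + (13)·(-9) + (-15)·(8) + (-24)·(-2) + (-37)·(0) + (55)·(6) = 1
  c_2 = (1)·(35) + (-5)·(-9) + (5)·(8) + (6)·(-2) + (14)·(0) + (-18)·(6) = 0
  c_3 = (1)·(35) + (-3)·(-9) + (4)·(8) + (5)·(-2) + (9)·(0) + (-14)·(6) = 0
  c_4 = (5)·(35) + (-20)·(-9) + (19)·(8) + (28)·(-2) + (55)·(0) + (-75)·(6) = 1
  c_5 = (0)·(35) + (-1)·(-9) + (2)·(8) + (0)·(-2) + (4)·(0) + (-4)·(6) = 1
  c_6 = (-3)·(35) + (11)·(-9) + (-12)·(8) + (-18)·(-2) + (-31)·(0) + (44)·(6) = 0
Expand coordinatewise in base 2:
  c_1 = 1 = 1·2^0
  c_2 = 0
  c_3 = 0
  c_4 = 1 = 1·2^0
  c_5 = 1 = 1·2^0
  c_6 = 0
λ_0 = (1, 0, 0, 1, 1, 0)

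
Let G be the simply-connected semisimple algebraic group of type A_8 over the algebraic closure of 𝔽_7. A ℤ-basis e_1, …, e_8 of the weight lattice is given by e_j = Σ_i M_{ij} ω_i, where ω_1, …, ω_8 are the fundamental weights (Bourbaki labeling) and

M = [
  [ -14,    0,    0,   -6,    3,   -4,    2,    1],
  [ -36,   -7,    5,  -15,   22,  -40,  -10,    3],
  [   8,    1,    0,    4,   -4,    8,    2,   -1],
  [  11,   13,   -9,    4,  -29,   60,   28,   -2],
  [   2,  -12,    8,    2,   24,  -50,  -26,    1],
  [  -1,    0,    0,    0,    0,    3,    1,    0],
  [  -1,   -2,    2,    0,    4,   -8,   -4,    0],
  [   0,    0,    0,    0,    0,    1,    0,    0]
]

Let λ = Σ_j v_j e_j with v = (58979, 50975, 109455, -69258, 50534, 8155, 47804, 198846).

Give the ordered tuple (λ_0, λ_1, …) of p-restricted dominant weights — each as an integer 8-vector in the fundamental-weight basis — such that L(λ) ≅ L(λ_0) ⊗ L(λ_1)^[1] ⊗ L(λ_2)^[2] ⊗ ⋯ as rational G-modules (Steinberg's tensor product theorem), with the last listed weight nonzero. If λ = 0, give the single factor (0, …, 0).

((2, 0, 6, 0, 1, 4, 0, 0), (6, 4, 0, 5, 4, 1, 5, 3), (3, 3, 3, 4, 5, 5, 4, 5), (2, 1, 2, 5, 5, 3, 3, 2), (1, 4, 2, 5, 1, 5, 1, 3))

Change of basis e → ω: c = M·v where v = (58979, 50975, 109455, -69258, 50534, 8155, 47804, 198846):
  c_1 = (-14)·(58979) + 0·50975 + 0·109455 + (-6)·(-69258) + 3·50534 + (-4)·(8155) + 2·47804 + 1·198846 = 3278
  c_2 = (-36)·(58979) + (-7)·(50975) + 5·109455 + (-15)·(-69258) + 22·50534 + (-40)·(8155) + (-10)·(47804) + 3·198846 = 10122
  c_3 = 8·58979 + 1·50975 + 0·109455 + (4)·(-69258) + (-4)·(50534) + 8·8155 + 2·47804 + (-1)·(198846) = 5641
  c_4 = 11·58979 + 13·50975 + (-9)·(109455) + (4)·(-69258) + (-29)·(50534) + 60·8155 + 28·47804 + (-2)·(198846) = 13951
  c_5 = 2·58979 + (-12)·(50975) + 8·109455 + (2)·(-69258) + 24·50534 + (-50)·(8155) + (-26)·(47804) + 1·198846 = 4390
  c_6 = (-1)·(58979) + 0·50975 + 0·109455 + (0)·(-69258) + 0·50534 + 3·8155 + 1·47804 + 0·198846 = 13290
  c_7 = (-1)·(58979) + (-2)·(50975) + 2·109455 + (0)·(-69258) + 4·50534 + (-8)·(8155) + (-4)·(47804) + 0·198846 = 3661
  c_8 = 0·58979 + 0·50975 + 0·109455 + (0)·(-69258) + 0·50534 + 1·8155 + 0·47804 + 0·198846 = 8155
Writing each c_i in base p = 7:
  c_1 = 3278 = 2·7^0 + 6·7^1 + 3·7^2 + 2·7^3 + 1·7^4
  c_2 = 10122 = 0·7^0 + 4·7^1 + 3·7^2 + 1·7^3 + 4·7^4
  c_3 = 5641 = 6·7^0 + 0·7^1 + 3·7^2 + 2·7^3 + 2·7^4
  c_4 = 13951 = 0·7^0 + 5·7^1 + 4·7^2 + 5·7^3 + 5·7^4
  c_5 = 4390 = 1·7^0 + 4·7^1 + 5·7^2 + 5·7^3 + 1·7^4
  c_6 = 13290 = 4·7^0 + 1·7^1 + 5·7^2 + 3·7^3 + 5·7^4
  c_7 = 3661 = 0·7^0 + 5·7^1 + 4·7^2 + 3·7^3 + 1·7^4
  c_8 = 8155 = 0·7^0 + 3·7^1 + 5·7^2 + 2·7^3 + 3·7^4
λ_0 = (2, 0, 6, 0, 1, 4, 0, 0)
λ_1 = (6, 4, 0, 5, 4, 1, 5, 3)
λ_2 = (3, 3, 3, 4, 5, 5, 4, 5)
λ_3 = (2, 1, 2, 5, 5, 3, 3, 2)
λ_4 = (1, 4, 2, 5, 1, 5, 1, 3)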